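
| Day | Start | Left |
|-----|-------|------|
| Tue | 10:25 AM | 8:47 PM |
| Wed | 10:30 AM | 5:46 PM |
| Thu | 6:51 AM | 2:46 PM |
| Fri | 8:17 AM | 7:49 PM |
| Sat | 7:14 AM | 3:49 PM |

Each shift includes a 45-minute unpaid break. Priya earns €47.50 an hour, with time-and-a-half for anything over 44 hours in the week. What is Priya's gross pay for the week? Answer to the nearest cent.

Tue: 10:25 AM–8:47 PM = 10 h 22 min; less 45 min break → 9 h 37 min
Wed: 10:30 AM–5:46 PM = 7 h 16 min; less 45 min break → 6 h 31 min
Thu: 6:51 AM–2:46 PM = 7 h 55 min; less 45 min break → 7 h 10 min
Fri: 8:17 AM–7:49 PM = 11 h 32 min; less 45 min break → 10 h 47 min
Sat: 7:14 AM–3:49 PM = 8 h 35 min; less 45 min break → 7 h 50 min
Total worked: 41 h 55 min = 2515 min.
Regular 41 h 55 min = 2515 min at €47.50/h; overtime 0 h 0 min = 0 min at €71.25/h.
Pay = (2515 × €47.50 + 0 × €71.25) ÷ 60 = €1991.04.

€1991.04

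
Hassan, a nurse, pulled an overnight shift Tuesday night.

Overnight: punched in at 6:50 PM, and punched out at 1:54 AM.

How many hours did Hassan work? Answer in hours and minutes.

Overnight: 6:50 PM → midnight = 5 h 10 min; midnight → 1:54 AM = 1 h 54 min; span 7 h 4 min

7 h 4 min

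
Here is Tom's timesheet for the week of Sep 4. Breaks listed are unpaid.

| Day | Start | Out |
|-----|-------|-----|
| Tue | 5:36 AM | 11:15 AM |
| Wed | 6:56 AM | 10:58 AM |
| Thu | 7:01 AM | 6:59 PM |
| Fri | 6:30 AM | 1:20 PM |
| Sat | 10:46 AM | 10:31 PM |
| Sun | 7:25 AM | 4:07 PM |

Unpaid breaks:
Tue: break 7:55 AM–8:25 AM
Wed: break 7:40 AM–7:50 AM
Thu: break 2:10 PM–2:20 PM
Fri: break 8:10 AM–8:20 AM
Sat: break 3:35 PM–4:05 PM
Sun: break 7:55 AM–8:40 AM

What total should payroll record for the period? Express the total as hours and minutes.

46 h 41 min

Tue: 5:36 AM–11:15 AM = 5 h 39 min; less 30 min break → 5 h 9 min
Wed: 6:56 AM–10:58 AM = 4 h 2 min; less 10 min break → 3 h 52 min
Thu: 7:01 AM–6:59 PM = 11 h 58 min; less 10 min break → 11 h 48 min
Fri: 6:30 AM–1:20 PM = 6 h 50 min; less 10 min break → 6 h 40 min
Sat: 10:46 AM–10:31 PM = 11 h 45 min; less 30 min break → 11 h 15 min
Sun: 7:25 AM–4:07 PM = 8 h 42 min; less 45 min break → 7 h 57 min
Total: 5 h 9 min + 3 h 52 min + 11 h 48 min + 6 h 40 min + 11 h 15 min + 7 h 57 min = 46 h 41 min.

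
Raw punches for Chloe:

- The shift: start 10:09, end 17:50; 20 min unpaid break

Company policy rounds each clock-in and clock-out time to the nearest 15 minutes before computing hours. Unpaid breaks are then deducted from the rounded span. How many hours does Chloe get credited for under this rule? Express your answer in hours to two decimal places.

The shift: in 10:09→10:15, out 17:50→17:45; 7 h 30 min − 20 min = 7 h 10 min

7.17 hours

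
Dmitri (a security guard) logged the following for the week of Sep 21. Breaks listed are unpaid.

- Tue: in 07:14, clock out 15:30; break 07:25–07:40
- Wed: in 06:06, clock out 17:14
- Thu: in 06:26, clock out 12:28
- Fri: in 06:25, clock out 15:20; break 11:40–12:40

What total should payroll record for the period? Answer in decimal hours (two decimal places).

33.10 hours

Tue: 07:14–15:30 = 8 h 16 min; less 15 min break → 8 h 1 min
Wed: 06:06–17:14 = 11 h 8 min
Thu: 06:26–12:28 = 6 h 2 min
Fri: 06:25–15:20 = 8 h 55 min; less 60 min break → 7 h 55 min
Total: 8 h 1 min + 11 h 8 min + 6 h 2 min + 7 h 55 min = 33 h 6 min.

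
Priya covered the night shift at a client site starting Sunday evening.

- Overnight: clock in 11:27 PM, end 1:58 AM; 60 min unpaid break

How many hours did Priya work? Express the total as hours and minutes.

1 h 31 min

Overnight: 11:27 PM → midnight = 0 h 33 min; midnight → 1:58 AM = 1 h 58 min; span 2 h 31 min; less 60 min break → 1 h 31 min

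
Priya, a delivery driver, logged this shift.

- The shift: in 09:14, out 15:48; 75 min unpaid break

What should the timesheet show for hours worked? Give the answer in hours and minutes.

5 h 19 min

The shift: 09:14–15:48 = 6 h 34 min; less 75 min break → 5 h 19 min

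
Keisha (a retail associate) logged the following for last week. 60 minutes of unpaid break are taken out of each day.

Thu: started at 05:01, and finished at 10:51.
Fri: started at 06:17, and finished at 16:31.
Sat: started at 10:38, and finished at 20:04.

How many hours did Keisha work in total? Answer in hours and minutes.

22 h 30 min

Thu: 05:01–10:51 = 5 h 50 min; less 60 min break → 4 h 50 min
Fri: 06:17–16:31 = 10 h 14 min; less 60 min break → 9 h 14 min
Sat: 10:38–20:04 = 9 h 26 min; less 60 min break → 8 h 26 min
Total: 4 h 50 min + 9 h 14 min + 8 h 26 min = 22 h 30 min.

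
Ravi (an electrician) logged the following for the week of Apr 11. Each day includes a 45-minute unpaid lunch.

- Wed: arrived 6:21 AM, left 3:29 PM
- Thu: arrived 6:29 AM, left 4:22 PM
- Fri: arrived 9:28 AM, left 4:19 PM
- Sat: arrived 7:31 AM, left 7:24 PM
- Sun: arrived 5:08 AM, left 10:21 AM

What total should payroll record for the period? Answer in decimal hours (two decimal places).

Wed: 6:21 AM–3:29 PM = 9 h 8 min; less 45 min break → 8 h 23 min
Thu: 6:29 AM–4:22 PM = 9 h 53 min; less 45 min break → 9 h 8 min
Fri: 9:28 AM–4:19 PM = 6 h 51 min; less 45 min break → 6 h 6 min
Sat: 7:31 AM–7:24 PM = 11 h 53 min; less 45 min break → 11 h 8 min
Sun: 5:08 AM–10:21 AM = 5 h 13 min; less 45 min break → 4 h 28 min
Total: 8 h 23 min + 9 h 8 min + 6 h 6 min + 11 h 8 min + 4 h 28 min = 39 h 13 min.

39.22 hours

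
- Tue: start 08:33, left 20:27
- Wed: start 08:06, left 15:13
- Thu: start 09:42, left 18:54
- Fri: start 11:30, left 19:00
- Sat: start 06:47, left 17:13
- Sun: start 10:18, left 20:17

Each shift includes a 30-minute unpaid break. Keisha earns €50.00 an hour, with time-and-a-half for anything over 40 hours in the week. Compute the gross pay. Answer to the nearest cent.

€2985.00

Tue: 08:33–20:27 = 11 h 54 min; less 30 min break → 11 h 24 min
Wed: 08:06–15:13 = 7 h 7 min; less 30 min break → 6 h 37 min
Thu: 09:42–18:54 = 9 h 12 min; less 30 min break → 8 h 42 min
Fri: 11:30–19:00 = 7 h 30 min; less 30 min break → 7 h 0 min
Sat: 06:47–17:13 = 10 h 26 min; less 30 min break → 9 h 56 min
Sun: 10:18–20:17 = 9 h 59 min; less 30 min break → 9 h 29 min
Total worked: 53 h 8 min = 3188 min.
Regular 40 h 0 min = 2400 min at €50.00/h; overtime 13 h 8 min = 788 min at €75.00/h.
Pay = (2400 × €50.00 + 788 × €75.00) ÷ 60 = €2985.00.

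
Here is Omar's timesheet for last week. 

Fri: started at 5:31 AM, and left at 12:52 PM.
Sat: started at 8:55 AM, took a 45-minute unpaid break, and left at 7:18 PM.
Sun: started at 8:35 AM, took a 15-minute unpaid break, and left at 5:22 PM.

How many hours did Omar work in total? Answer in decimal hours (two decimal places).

Fri: 5:31 AM–12:52 PM = 7 h 21 min
Sat: 8:55 AM–7:18 PM = 10 h 23 min; less 45 min break → 9 h 38 min
Sun: 8:35 AM–5:22 PM = 8 h 47 min; less 15 min break → 8 h 32 min
Total: 7 h 21 min + 9 h 38 min + 8 h 32 min = 25 h 31 min.

25.52 hours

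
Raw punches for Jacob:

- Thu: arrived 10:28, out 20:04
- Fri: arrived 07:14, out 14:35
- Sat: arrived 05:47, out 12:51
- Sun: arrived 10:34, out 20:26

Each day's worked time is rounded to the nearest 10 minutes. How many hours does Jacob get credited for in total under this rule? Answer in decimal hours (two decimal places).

33.83 hours

Thu: 10:28–20:04 = 9 h 36 min → rounds to 9 h 40 min
Fri: 07:14–14:35 = 7 h 21 min → rounds to 7 h 20 min
Sat: 05:47–12:51 = 7 h 4 min → rounds to 7 h 0 min
Sun: 10:34–20:26 = 9 h 52 min → rounds to 9 h 50 min
Total credited: 33 h 50 min.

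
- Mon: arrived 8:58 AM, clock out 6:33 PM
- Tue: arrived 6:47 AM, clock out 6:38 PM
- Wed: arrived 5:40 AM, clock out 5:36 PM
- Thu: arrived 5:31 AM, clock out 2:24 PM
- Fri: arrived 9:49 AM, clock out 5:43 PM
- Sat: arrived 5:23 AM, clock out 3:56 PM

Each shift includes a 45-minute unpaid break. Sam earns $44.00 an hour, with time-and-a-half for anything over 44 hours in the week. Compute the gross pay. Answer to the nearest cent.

$2741.20

Mon: 8:58 AM–6:33 PM = 9 h 35 min; less 45 min break → 8 h 50 min
Tue: 6:47 AM–6:38 PM = 11 h 51 min; less 45 min break → 11 h 6 min
Wed: 5:40 AM–5:36 PM = 11 h 56 min; less 45 min break → 11 h 11 min
Thu: 5:31 AM–2:24 PM = 8 h 53 min; less 45 min break → 8 h 8 min
Fri: 9:49 AM–5:43 PM = 7 h 54 min; less 45 min break → 7 h 9 min
Sat: 5:23 AM–3:56 PM = 10 h 33 min; less 45 min break → 9 h 48 min
Total worked: 56 h 12 min = 3372 min.
Regular 44 h 0 min = 2640 min at $44.00/h; overtime 12 h 12 min = 732 min at $66.00/h.
Pay = (2640 × $44.00 + 732 × $66.00) ÷ 60 = $2741.20.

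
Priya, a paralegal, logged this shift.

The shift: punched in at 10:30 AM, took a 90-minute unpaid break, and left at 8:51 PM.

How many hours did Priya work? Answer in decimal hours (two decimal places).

The shift: 10:30 AM–8:51 PM = 10 h 21 min; less 90 min break → 8 h 51 min

8.85 hours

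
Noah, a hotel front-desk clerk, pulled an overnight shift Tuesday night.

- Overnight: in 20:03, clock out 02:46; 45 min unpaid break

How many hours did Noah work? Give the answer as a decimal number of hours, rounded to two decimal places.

5.97 hours

Overnight: 20:03 → midnight = 3 h 57 min; midnight → 02:46 = 2 h 46 min; span 6 h 43 min; less 45 min break → 5 h 58 min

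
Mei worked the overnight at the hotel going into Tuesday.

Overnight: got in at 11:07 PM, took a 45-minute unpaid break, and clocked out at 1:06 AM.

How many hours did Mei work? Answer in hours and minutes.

1 h 14 min

Overnight: 11:07 PM → midnight = 0 h 53 min; midnight → 1:06 AM = 1 h 6 min; span 1 h 59 min; less 45 min break → 1 h 14 min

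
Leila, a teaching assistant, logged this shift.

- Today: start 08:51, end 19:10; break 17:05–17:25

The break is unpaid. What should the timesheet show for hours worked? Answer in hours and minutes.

9 h 59 min

Today: 08:51–19:10 = 10 h 19 min; less 20 min break → 9 h 59 min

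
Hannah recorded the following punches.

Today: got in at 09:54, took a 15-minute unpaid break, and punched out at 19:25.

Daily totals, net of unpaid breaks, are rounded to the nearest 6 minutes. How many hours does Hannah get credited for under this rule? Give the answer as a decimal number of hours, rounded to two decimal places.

9.30 hours

Today: 09:54–19:25 = 9 h 31 min − 15 min = 9 h 16 min → rounds to 9 h 18 min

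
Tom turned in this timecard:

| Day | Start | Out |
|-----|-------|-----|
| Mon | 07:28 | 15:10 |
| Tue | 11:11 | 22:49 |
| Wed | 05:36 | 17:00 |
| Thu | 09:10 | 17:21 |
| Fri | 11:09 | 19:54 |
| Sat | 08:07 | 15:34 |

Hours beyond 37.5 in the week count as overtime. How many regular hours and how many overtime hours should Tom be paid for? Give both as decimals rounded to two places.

Mon: 07:28–15:10 = 7 h 42 min
Tue: 11:11–22:49 = 11 h 38 min
Wed: 05:36–17:00 = 11 h 24 min
Thu: 09:10–17:21 = 8 h 11 min
Fri: 11:09–19:54 = 8 h 45 min
Sat: 08:07–15:34 = 7 h 27 min
Total worked: 55 h 7 min = 55.12 h.
Threshold 37.5 h → overtime 17 h 37 min, regular 37 h 30 min.

Regular 37.50 hours, overtime 17.62 hours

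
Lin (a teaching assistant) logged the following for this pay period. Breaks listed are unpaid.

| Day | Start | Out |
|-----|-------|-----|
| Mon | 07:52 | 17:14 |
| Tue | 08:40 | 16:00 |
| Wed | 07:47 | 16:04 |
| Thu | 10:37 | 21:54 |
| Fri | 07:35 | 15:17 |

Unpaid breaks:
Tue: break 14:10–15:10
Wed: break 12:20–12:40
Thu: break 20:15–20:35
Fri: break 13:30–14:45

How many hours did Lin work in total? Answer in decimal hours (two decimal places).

Mon: 07:52–17:14 = 9 h 22 min
Tue: 08:40–16:00 = 7 h 20 min; less 60 min break → 6 h 20 min
Wed: 07:47–16:04 = 8 h 17 min; less 20 min break → 7 h 57 min
Thu: 10:37–21:54 = 11 h 17 min; less 20 min break → 10 h 57 min
Fri: 07:35–15:17 = 7 h 42 min; less 75 min break → 6 h 27 min
Total: 9 h 22 min + 6 h 20 min + 7 h 57 min + 10 h 57 min + 6 h 27 min = 41 h 3 min.

41.05 hours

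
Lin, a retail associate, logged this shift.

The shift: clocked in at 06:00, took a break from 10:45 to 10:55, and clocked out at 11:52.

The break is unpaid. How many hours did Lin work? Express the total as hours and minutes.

5 h 42 min

The shift: 06:00–11:52 = 5 h 52 min; less 10 min break → 5 h 42 min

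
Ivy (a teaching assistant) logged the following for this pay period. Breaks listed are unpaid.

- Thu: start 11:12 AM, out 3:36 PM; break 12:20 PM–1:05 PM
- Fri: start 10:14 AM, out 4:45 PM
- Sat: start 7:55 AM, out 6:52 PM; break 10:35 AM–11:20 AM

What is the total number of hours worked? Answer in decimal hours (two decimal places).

20.37 hours

Thu: 11:12 AM–3:36 PM = 4 h 24 min; less 45 min break → 3 h 39 min
Fri: 10:14 AM–4:45 PM = 6 h 31 min
Sat: 7:55 AM–6:52 PM = 10 h 57 min; less 45 min break → 10 h 12 min
Total: 3 h 39 min + 6 h 31 min + 10 h 12 min = 20 h 22 min.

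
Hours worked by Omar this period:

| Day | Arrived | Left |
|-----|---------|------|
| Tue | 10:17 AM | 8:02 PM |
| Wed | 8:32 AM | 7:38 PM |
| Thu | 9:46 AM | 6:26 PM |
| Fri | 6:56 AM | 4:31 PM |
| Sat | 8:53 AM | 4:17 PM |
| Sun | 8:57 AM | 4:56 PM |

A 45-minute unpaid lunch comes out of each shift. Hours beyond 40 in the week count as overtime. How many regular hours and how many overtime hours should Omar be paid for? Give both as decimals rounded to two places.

Tue: 10:17 AM–8:02 PM = 9 h 45 min; less 45 min break → 9 h 0 min
Wed: 8:32 AM–7:38 PM = 11 h 6 min; less 45 min break → 10 h 21 min
Thu: 9:46 AM–6:26 PM = 8 h 40 min; less 45 min break → 7 h 55 min
Fri: 6:56 AM–4:31 PM = 9 h 35 min; less 45 min break → 8 h 50 min
Sat: 8:53 AM–4:17 PM = 7 h 24 min; less 45 min break → 6 h 39 min
Sun: 8:57 AM–4:56 PM = 7 h 59 min; less 45 min break → 7 h 14 min
Total worked: 49 h 59 min = 49.98 h.
Threshold 40 h → overtime 9 h 59 min, regular 40 h 0 min.

Regular 40.00 hours, overtime 9.98 hours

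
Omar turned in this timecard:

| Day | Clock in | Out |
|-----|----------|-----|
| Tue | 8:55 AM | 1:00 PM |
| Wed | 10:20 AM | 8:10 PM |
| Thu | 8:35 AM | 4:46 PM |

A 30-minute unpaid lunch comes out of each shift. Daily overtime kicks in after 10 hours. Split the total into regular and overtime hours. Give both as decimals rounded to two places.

Regular 20.60 hours, overtime 0.00 hours

Tue: 8:55 AM–1:00 PM = 4 h 5 min; less 30 min break → 3 h 35 min
Wed: 10:20 AM–8:10 PM = 9 h 50 min; less 30 min break → 9 h 20 min
Thu: 8:35 AM–4:46 PM = 8 h 11 min; less 30 min break → 7 h 41 min
Tue reg 3 h 35 min / OT 0 h 0 min; Wed reg 9 h 20 min / OT 0 h 0 min; Thu reg 7 h 41 min / OT 0 h 0 min.
Totals: regular 20 h 36 min, overtime 0 h 0 min.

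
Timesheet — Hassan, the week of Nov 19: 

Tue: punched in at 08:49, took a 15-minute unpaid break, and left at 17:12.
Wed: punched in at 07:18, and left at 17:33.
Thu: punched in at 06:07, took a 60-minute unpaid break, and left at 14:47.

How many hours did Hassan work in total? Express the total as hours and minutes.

Tue: 08:49–17:12 = 8 h 23 min; less 15 min break → 8 h 8 min
Wed: 07:18–17:33 = 10 h 15 min
Thu: 06:07–14:47 = 8 h 40 min; less 60 min break → 7 h 40 min
Total: 8 h 8 min + 10 h 15 min + 7 h 40 min = 26 h 3 min.

26 h 3 min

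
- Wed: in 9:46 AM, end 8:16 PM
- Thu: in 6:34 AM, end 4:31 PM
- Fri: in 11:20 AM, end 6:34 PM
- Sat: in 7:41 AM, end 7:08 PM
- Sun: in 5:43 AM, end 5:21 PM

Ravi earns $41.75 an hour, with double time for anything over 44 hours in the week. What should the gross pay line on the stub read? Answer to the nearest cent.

$2402.02

Wed: 9:46 AM–8:16 PM = 10 h 30 min
Thu: 6:34 AM–4:31 PM = 9 h 57 min
Fri: 11:20 AM–6:34 PM = 7 h 14 min
Sat: 7:41 AM–7:08 PM = 11 h 27 min
Sun: 5:43 AM–5:21 PM = 11 h 38 min
Total worked: 50 h 46 min = 3046 min.
Regular 44 h 0 min = 2640 min at $41.75/h; overtime 6 h 46 min = 406 min at $83.50/h.
Pay = (2640 × $41.75 + 406 × $83.50) ÷ 60 = $2402.02.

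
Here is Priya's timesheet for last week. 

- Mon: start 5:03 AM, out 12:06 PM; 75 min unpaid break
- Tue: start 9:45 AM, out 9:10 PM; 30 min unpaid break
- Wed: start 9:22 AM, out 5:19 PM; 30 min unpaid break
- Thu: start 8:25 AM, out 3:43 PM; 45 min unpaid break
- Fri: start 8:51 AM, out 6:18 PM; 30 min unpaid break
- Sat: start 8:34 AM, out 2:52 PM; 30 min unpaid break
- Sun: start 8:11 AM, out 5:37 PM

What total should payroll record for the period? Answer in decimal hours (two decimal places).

54.90 hours

Mon: 5:03 AM–12:06 PM = 7 h 3 min; less 75 min break → 5 h 48 min
Tue: 9:45 AM–9:10 PM = 11 h 25 min; less 30 min break → 10 h 55 min
Wed: 9:22 AM–5:19 PM = 7 h 57 min; less 30 min break → 7 h 27 min
Thu: 8:25 AM–3:43 PM = 7 h 18 min; less 45 min break → 6 h 33 min
Fri: 8:51 AM–6:18 PM = 9 h 27 min; less 30 min break → 8 h 57 min
Sat: 8:34 AM–2:52 PM = 6 h 18 min; less 30 min break → 5 h 48 min
Sun: 8:11 AM–5:37 PM = 9 h 26 min
Total: 5 h 48 min + 10 h 55 min + 7 h 27 min + 6 h 33 min + 8 h 57 min + 5 h 48 min + 9 h 26 min = 54 h 54 min.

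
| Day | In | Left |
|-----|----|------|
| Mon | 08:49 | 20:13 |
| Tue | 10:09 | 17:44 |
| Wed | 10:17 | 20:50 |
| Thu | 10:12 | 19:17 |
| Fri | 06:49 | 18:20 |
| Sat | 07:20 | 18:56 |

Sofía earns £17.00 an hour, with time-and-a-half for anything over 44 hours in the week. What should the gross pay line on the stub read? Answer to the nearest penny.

Mon: 08:49–20:13 = 11 h 24 min
Tue: 10:09–17:44 = 7 h 35 min
Wed: 10:17–20:50 = 10 h 33 min
Thu: 10:12–19:17 = 9 h 5 min
Fri: 06:49–18:20 = 11 h 31 min
Sat: 07:20–18:56 = 11 h 36 min
Total worked: 61 h 44 min = 3704 min.
Regular 44 h 0 min = 2640 min at £17.00/h; overtime 17 h 44 min = 1064 min at £25.50/h.
Pay = (2640 × £17.00 + 1064 × £25.50) ÷ 60 = £1200.20.

£1200.20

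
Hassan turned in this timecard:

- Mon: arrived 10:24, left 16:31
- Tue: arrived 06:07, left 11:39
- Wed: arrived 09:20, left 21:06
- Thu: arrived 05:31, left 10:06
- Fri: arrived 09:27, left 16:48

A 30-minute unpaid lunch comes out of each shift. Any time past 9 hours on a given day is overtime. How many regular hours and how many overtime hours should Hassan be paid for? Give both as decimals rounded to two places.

Mon: 10:24–16:31 = 6 h 7 min; less 30 min break → 5 h 37 min
Tue: 06:07–11:39 = 5 h 32 min; less 30 min break → 5 h 2 min
Wed: 09:20–21:06 = 11 h 46 min; less 30 min break → 11 h 16 min
Thu: 05:31–10:06 = 4 h 35 min; less 30 min break → 4 h 5 min
Fri: 09:27–16:48 = 7 h 21 min; less 30 min break → 6 h 51 min
Mon reg 5 h 37 min / OT 0 h 0 min; Tue reg 5 h 2 min / OT 0 h 0 min; Wed reg 9 h 0 min / OT 2 h 16 min; Thu reg 4 h 5 min / OT 0 h 0 min; Fri reg 6 h 51 min / OT 0 h 0 min.
Totals: regular 30 h 35 min, overtime 2 h 16 min.

Regular 30.58 hours, overtime 2.27 hours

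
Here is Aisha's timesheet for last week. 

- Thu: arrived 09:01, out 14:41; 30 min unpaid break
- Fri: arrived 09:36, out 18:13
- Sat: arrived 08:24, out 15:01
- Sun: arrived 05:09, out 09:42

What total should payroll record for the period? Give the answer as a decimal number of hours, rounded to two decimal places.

Thu: 09:01–14:41 = 5 h 40 min; less 30 min break → 5 h 10 min
Fri: 09:36–18:13 = 8 h 37 min
Sat: 08:24–15:01 = 6 h 37 min
Sun: 05:09–09:42 = 4 h 33 min
Total: 5 h 10 min + 8 h 37 min + 6 h 37 min + 4 h 33 min = 24 h 57 min.

24.95 hours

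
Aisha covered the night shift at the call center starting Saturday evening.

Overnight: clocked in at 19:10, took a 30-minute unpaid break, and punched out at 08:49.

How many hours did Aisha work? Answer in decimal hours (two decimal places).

13.15 hours

Overnight: 19:10 → midnight = 4 h 50 min; midnight → 08:49 = 8 h 49 min; span 13 h 39 min; less 30 min break → 13 h 9 min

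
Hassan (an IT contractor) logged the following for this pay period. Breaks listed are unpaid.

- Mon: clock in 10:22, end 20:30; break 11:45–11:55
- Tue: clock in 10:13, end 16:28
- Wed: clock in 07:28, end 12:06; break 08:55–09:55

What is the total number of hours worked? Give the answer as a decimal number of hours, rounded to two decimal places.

Mon: 10:22–20:30 = 10 h 8 min; less 10 min break → 9 h 58 min
Tue: 10:13–16:28 = 6 h 15 min
Wed: 07:28–12:06 = 4 h 38 min; less 60 min break → 3 h 38 min
Total: 9 h 58 min + 6 h 15 min + 3 h 38 min = 19 h 51 min.

19.85 hours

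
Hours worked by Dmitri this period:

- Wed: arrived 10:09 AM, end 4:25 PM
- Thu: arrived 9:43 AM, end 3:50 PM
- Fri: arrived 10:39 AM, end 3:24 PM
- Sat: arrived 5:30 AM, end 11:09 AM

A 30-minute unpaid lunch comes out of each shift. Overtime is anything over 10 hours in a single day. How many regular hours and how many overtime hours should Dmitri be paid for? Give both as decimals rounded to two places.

Regular 20.78 hours, overtime 0.00 hours

Wed: 10:09 AM–4:25 PM = 6 h 16 min; less 30 min break → 5 h 46 min
Thu: 9:43 AM–3:50 PM = 6 h 7 min; less 30 min break → 5 h 37 min
Fri: 10:39 AM–3:24 PM = 4 h 45 min; less 30 min break → 4 h 15 min
Sat: 5:30 AM–11:09 AM = 5 h 39 min; less 30 min break → 5 h 9 min
Wed reg 5 h 46 min / OT 0 h 0 min; Thu reg 5 h 37 min / OT 0 h 0 min; Fri reg 4 h 15 min / OT 0 h 0 min; Sat reg 5 h 9 min / OT 0 h 0 min.
Totals: regular 20 h 47 min, overtime 0 h 0 min.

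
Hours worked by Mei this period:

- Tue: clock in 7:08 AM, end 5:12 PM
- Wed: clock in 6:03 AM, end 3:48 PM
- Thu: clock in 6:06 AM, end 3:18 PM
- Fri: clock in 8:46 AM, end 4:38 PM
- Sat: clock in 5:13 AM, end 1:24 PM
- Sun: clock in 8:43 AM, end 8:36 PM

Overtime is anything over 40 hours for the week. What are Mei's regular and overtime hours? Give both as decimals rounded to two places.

Regular 40.00 hours, overtime 16.95 hours

Tue: 7:08 AM–5:12 PM = 10 h 4 min
Wed: 6:03 AM–3:48 PM = 9 h 45 min
Thu: 6:06 AM–3:18 PM = 9 h 12 min
Fri: 8:46 AM–4:38 PM = 7 h 52 min
Sat: 5:13 AM–1:24 PM = 8 h 11 min
Sun: 8:43 AM–8:36 PM = 11 h 53 min
Total worked: 56 h 57 min = 56.95 h.
Threshold 40 h → overtime 16 h 57 min, regular 40 h 0 min.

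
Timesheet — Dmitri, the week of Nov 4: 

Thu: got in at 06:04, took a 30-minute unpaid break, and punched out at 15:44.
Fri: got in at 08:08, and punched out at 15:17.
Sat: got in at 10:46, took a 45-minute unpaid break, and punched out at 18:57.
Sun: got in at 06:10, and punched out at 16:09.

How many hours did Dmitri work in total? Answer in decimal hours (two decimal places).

Thu: 06:04–15:44 = 9 h 40 min; less 30 min break → 9 h 10 min
Fri: 08:08–15:17 = 7 h 9 min
Sat: 10:46–18:57 = 8 h 11 min; less 45 min break → 7 h 26 min
Sun: 06:10–16:09 = 9 h 59 min
Total: 9 h 10 min + 7 h 9 min + 7 h 26 min + 9 h 59 min = 33 h 44 min.

33.73 hours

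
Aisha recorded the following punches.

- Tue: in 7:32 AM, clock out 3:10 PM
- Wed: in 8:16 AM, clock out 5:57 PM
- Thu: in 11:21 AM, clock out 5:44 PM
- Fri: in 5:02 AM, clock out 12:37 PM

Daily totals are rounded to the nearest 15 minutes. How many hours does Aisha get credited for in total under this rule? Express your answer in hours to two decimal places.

Tue: 7:32 AM–3:10 PM = 7 h 38 min → rounds to 7 h 45 min
Wed: 8:16 AM–5:57 PM = 9 h 41 min → rounds to 9 h 45 min
Thu: 11:21 AM–5:44 PM = 6 h 23 min → rounds to 6 h 30 min
Fri: 5:02 AM–12:37 PM = 7 h 35 min → rounds to 7 h 30 min
Total credited: 31 h 30 min.

31.50 hours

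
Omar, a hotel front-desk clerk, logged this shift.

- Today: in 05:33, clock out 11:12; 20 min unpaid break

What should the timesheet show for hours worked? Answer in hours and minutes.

5 h 19 min

Today: 05:33–11:12 = 5 h 39 min; less 20 min break → 5 h 19 min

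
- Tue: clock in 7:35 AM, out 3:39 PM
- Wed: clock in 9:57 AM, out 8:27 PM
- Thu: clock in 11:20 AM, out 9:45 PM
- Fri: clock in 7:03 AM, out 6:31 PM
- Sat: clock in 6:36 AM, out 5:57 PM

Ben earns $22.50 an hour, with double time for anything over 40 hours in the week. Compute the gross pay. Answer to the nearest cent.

$1431.00

Tue: 7:35 AM–3:39 PM = 8 h 4 min
Wed: 9:57 AM–8:27 PM = 10 h 30 min
Thu: 11:20 AM–9:45 PM = 10 h 25 min
Fri: 7:03 AM–6:31 PM = 11 h 28 min
Sat: 6:36 AM–5:57 PM = 11 h 21 min
Total worked: 51 h 48 min = 3108 min.
Regular 40 h 0 min = 2400 min at $22.50/h; overtime 11 h 48 min = 708 min at $45.00/h.
Pay = (2400 × $22.50 + 708 × $45.00) ÷ 60 = $1431.00.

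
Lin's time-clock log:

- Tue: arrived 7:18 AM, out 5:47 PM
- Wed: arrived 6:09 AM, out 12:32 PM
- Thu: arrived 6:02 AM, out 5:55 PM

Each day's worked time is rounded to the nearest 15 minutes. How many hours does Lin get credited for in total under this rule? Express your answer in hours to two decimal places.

Tue: 7:18 AM–5:47 PM = 10 h 29 min → rounds to 10 h 30 min
Wed: 6:09 AM–12:32 PM = 6 h 23 min → rounds to 6 h 30 min
Thu: 6:02 AM–5:55 PM = 11 h 53 min → rounds to 12 h 0 min
Total credited: 29 h 0 min.

29.00 hours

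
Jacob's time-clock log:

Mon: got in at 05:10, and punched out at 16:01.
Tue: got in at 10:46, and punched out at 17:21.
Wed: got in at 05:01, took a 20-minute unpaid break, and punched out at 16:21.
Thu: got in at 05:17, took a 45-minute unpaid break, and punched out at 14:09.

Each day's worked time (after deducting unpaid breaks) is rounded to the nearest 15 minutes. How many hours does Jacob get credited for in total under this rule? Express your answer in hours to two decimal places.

36.25 hours

Mon: 05:10–16:01 = 10 h 51 min → rounds to 10 h 45 min
Tue: 10:46–17:21 = 6 h 35 min → rounds to 6 h 30 min
Wed: 05:01–16:21 = 11 h 20 min − 20 min = 11 h 0 min → rounds to 11 h 0 min
Thu: 05:17–14:09 = 8 h 52 min − 45 min = 8 h 7 min → rounds to 8 h 0 min
Total credited: 36 h 15 min.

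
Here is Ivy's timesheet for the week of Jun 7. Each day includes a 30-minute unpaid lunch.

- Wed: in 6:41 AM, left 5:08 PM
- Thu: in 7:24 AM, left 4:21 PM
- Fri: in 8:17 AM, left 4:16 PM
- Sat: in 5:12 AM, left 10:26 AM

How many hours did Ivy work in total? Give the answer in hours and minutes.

Wed: 6:41 AM–5:08 PM = 10 h 27 min; less 30 min break → 9 h 57 min
Thu: 7:24 AM–4:21 PM = 8 h 57 min; less 30 min break → 8 h 27 min
Fri: 8:17 AM–4:16 PM = 7 h 59 min; less 30 min break → 7 h 29 min
Sat: 5:12 AM–10:26 AM = 5 h 14 min; less 30 min break → 4 h 44 min
Total: 9 h 57 min + 8 h 27 min + 7 h 29 min + 4 h 44 min = 30 h 37 min.

30 h 37 min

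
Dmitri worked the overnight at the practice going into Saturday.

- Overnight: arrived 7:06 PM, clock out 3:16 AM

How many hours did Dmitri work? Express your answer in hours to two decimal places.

8.17 hours

Overnight: 7:06 PM → midnight = 4 h 54 min; midnight → 3:16 AM = 3 h 16 min; span 8 h 10 min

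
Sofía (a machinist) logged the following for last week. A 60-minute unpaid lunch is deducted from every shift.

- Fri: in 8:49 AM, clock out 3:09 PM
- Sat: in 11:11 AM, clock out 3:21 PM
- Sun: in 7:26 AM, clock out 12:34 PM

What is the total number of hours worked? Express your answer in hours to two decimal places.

Fri: 8:49 AM–3:09 PM = 6 h 20 min; less 60 min break → 5 h 20 min
Sat: 11:11 AM–3:21 PM = 4 h 10 min; less 60 min break → 3 h 10 min
Sun: 7:26 AM–12:34 PM = 5 h 8 min; less 60 min break → 4 h 8 min
Total: 5 h 20 min + 3 h 10 min + 4 h 8 min = 12 h 38 min.

12.63 hours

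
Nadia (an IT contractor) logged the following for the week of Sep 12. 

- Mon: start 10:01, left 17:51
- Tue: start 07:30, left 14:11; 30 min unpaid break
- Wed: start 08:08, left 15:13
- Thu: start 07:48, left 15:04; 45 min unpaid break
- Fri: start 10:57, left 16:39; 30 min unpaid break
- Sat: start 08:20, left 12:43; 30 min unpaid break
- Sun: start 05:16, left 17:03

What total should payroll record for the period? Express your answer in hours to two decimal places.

Mon: 10:01–17:51 = 7 h 50 min
Tue: 07:30–14:11 = 6 h 41 min; less 30 min break → 6 h 11 min
Wed: 08:08–15:13 = 7 h 5 min
Thu: 07:48–15:04 = 7 h 16 min; less 45 min break → 6 h 31 min
Fri: 10:57–16:39 = 5 h 42 min; less 30 min break → 5 h 12 min
Sat: 08:20–12:43 = 4 h 23 min; less 30 min break → 3 h 53 min
Sun: 05:16–17:03 = 11 h 47 min
Total: 7 h 50 min + 6 h 11 min + 7 h 5 min + 6 h 31 min + 5 h 12 min + 3 h 53 min + 11 h 47 min = 48 h 29 min.

48.48 hours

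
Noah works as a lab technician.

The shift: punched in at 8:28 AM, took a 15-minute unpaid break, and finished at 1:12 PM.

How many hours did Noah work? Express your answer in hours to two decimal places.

4.48 hours

The shift: 8:28 AM–1:12 PM = 4 h 44 min; less 15 min break → 4 h 29 min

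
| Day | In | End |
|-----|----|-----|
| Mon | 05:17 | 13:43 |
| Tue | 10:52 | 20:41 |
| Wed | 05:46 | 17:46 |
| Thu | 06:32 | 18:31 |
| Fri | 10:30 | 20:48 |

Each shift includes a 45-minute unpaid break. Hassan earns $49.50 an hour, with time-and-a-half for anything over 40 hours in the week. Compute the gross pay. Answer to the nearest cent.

Mon: 05:17–13:43 = 8 h 26 min; less 45 min break → 7 h 41 min
Tue: 10:52–20:41 = 9 h 49 min; less 45 min break → 9 h 4 min
Wed: 05:46–17:46 = 12 h 0 min; less 45 min break → 11 h 15 min
Thu: 06:32–18:31 = 11 h 59 min; less 45 min break → 11 h 14 min
Fri: 10:30–20:48 = 10 h 18 min; less 45 min break → 9 h 33 min
Total worked: 48 h 47 min = 2927 min.
Regular 40 h 0 min = 2400 min at $49.50/h; overtime 8 h 47 min = 527 min at $74.25/h.
Pay = (2400 × $49.50 + 527 × $74.25) ÷ 60 = $2632.16.

$2632.16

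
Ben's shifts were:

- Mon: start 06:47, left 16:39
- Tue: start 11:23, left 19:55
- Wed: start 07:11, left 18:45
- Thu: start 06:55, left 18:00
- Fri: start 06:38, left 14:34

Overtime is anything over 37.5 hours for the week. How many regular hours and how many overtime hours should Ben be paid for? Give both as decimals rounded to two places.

Regular 37.50 hours, overtime 11.48 hours

Mon: 06:47–16:39 = 9 h 52 min
Tue: 11:23–19:55 = 8 h 32 min
Wed: 07:11–18:45 = 11 h 34 min
Thu: 06:55–18:00 = 11 h 5 min
Fri: 06:38–14:34 = 7 h 56 min
Total worked: 48 h 59 min = 48.98 h.
Threshold 37.5 h → overtime 11 h 29 min, regular 37 h 30 min.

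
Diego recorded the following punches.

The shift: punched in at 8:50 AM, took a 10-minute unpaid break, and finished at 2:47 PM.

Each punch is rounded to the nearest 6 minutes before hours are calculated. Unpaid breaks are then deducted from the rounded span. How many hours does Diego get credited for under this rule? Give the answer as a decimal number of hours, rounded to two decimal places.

5.83 hours

The shift: in 8:50 AM→8:48 AM, out 2:47 PM→2:48 PM; 6 h 0 min − 10 min = 5 h 50 min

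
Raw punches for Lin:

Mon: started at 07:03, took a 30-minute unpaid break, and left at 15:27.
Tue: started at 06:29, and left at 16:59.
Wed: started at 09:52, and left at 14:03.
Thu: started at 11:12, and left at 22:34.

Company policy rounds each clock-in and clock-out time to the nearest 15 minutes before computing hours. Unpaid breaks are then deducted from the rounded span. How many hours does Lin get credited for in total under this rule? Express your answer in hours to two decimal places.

34.00 hours

Mon: in 07:03→07:00, out 15:27→15:30; 8 h 30 min − 30 min = 8 h 0 min
Tue: in 06:29→06:30, out 16:59→17:00; 10 h 30 min
Wed: in 09:52→09:45, out 14:03→14:00; 4 h 15 min
Thu: in 11:12→11:15, out 22:34→22:30; 11 h 15 min
Total credited: 34 h 0 min.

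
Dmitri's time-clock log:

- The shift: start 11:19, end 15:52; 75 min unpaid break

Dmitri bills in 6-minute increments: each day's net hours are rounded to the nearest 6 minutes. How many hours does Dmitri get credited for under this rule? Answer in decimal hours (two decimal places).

3.30 hours

The shift: 11:19–15:52 = 4 h 33 min − 75 min = 3 h 18 min → rounds to 3 h 18 min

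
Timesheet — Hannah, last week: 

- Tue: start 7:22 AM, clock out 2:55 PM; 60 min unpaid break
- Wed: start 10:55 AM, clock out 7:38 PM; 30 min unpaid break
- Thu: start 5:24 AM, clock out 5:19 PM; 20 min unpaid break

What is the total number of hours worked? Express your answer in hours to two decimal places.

Tue: 7:22 AM–2:55 PM = 7 h 33 min; less 60 min break → 6 h 33 min
Wed: 10:55 AM–7:38 PM = 8 h 43 min; less 30 min break → 8 h 13 min
Thu: 5:24 AM–5:19 PM = 11 h 55 min; less 20 min break → 11 h 35 min
Total: 6 h 33 min + 8 h 13 min + 11 h 35 min = 26 h 21 min.

26.35 hours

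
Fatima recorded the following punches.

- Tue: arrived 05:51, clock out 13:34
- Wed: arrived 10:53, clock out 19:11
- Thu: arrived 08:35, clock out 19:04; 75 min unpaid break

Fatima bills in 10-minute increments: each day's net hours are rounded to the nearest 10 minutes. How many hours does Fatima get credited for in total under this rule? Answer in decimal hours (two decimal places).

25.17 hours

Tue: 05:51–13:34 = 7 h 43 min → rounds to 7 h 40 min
Wed: 10:53–19:11 = 8 h 18 min → rounds to 8 h 20 min
Thu: 08:35–19:04 = 10 h 29 min − 75 min = 9 h 14 min → rounds to 9 h 10 min
Total credited: 25 h 10 min.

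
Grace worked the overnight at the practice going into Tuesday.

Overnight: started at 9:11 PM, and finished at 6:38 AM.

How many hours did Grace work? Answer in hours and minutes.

9 h 27 min

Overnight: 9:11 PM → midnight = 2 h 49 min; midnight → 6:38 AM = 6 h 38 min; span 9 h 27 min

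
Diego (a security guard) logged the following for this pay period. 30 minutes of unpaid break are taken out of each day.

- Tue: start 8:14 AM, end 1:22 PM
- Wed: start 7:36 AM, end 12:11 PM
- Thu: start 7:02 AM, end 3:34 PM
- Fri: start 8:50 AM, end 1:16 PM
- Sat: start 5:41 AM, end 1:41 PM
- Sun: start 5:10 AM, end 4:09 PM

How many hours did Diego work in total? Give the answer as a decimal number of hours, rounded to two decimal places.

Tue: 8:14 AM–1:22 PM = 5 h 8 min; less 30 min break → 4 h 38 min
Wed: 7:36 AM–12:11 PM = 4 h 35 min; less 30 min break → 4 h 5 min
Thu: 7:02 AM–3:34 PM = 8 h 32 min; less 30 min break → 8 h 2 min
Fri: 8:50 AM–1:16 PM = 4 h 26 min; less 30 min break → 3 h 56 min
Sat: 5:41 AM–1:41 PM = 8 h 0 min; less 30 min break → 7 h 30 min
Sun: 5:10 AM–4:09 PM = 10 h 59 min; less 30 min break → 10 h 29 min
Total: 4 h 38 min + 4 h 5 min + 8 h 2 min + 3 h 56 min + 7 h 30 min + 10 h 29 min = 38 h 40 min.

38.67 hours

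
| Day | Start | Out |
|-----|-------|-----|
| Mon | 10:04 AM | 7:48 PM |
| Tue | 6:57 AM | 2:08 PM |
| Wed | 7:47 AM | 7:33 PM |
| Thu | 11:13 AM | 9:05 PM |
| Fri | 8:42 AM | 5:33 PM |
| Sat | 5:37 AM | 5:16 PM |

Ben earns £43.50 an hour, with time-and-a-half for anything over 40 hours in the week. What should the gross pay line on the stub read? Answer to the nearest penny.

£2983.01

Mon: 10:04 AM–7:48 PM = 9 h 44 min
Tue: 6:57 AM–2:08 PM = 7 h 11 min
Wed: 7:47 AM–7:33 PM = 11 h 46 min
Thu: 11:13 AM–9:05 PM = 9 h 52 min
Fri: 8:42 AM–5:33 PM = 8 h 51 min
Sat: 5:37 AM–5:16 PM = 11 h 39 min
Total worked: 59 h 3 min = 3543 min.
Regular 40 h 0 min = 2400 min at £43.50/h; overtime 19 h 3 min = 1143 min at £65.25/h.
Pay = (2400 × £43.50 + 1143 × £65.25) ÷ 60 = £2983.01.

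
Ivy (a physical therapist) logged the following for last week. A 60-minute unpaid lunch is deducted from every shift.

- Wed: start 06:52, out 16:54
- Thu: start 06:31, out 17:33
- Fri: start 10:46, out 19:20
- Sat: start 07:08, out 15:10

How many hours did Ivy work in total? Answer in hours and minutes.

Wed: 06:52–16:54 = 10 h 2 min; less 60 min break → 9 h 2 min
Thu: 06:31–17:33 = 11 h 2 min; less 60 min break → 10 h 2 min
Fri: 10:46–19:20 = 8 h 34 min; less 60 min break → 7 h 34 min
Sat: 07:08–15:10 = 8 h 2 min; less 60 min break → 7 h 2 min
Total: 9 h 2 min + 10 h 2 min + 7 h 34 min + 7 h 2 min = 33 h 40 min.

33 h 40 min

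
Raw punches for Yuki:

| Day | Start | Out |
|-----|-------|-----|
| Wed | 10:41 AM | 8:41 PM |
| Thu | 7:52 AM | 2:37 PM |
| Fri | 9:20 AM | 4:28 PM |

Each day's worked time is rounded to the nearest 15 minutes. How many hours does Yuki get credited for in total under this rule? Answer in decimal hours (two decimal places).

Wed: 10:41 AM–8:41 PM = 10 h 0 min → rounds to 10 h 0 min
Thu: 7:52 AM–2:37 PM = 6 h 45 min → rounds to 6 h 45 min
Fri: 9:20 AM–4:28 PM = 7 h 8 min → rounds to 7 h 15 min
Total credited: 24 h 0 min.

24.00 hours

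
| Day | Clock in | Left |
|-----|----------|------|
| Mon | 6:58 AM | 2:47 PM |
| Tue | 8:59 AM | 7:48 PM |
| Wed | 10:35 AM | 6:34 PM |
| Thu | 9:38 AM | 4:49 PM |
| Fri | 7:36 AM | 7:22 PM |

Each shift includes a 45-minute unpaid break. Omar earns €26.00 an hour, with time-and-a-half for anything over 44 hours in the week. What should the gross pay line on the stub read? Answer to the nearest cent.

Mon: 6:58 AM–2:47 PM = 7 h 49 min; less 45 min break → 7 h 4 min
Tue: 8:59 AM–7:48 PM = 10 h 49 min; less 45 min break → 10 h 4 min
Wed: 10:35 AM–6:34 PM = 7 h 59 min; less 45 min break → 7 h 14 min
Thu: 9:38 AM–4:49 PM = 7 h 11 min; less 45 min break → 6 h 26 min
Fri: 7:36 AM–7:22 PM = 11 h 46 min; less 45 min break → 11 h 1 min
Total worked: 41 h 49 min = 2509 min.
Regular 41 h 49 min = 2509 min at €26.00/h; overtime 0 h 0 min = 0 min at €39.00/h.
Pay = (2509 × €26.00 + 0 × €39.00) ÷ 60 = €1087.23.

€1087.23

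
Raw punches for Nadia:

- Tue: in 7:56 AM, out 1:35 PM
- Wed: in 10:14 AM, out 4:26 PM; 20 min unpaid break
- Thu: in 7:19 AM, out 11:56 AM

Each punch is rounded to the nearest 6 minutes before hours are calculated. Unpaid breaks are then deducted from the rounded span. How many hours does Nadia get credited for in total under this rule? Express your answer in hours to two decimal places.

Tue: in 7:56 AM→7:54 AM, out 1:35 PM→1:36 PM; 5 h 42 min
Wed: in 10:14 AM→10:12 AM, out 4:26 PM→4:24 PM; 6 h 12 min − 20 min = 5 h 52 min
Thu: in 7:19 AM→7:18 AM, out 11:56 AM→11:54 AM; 4 h 36 min
Total credited: 16 h 10 min.

16.17 hours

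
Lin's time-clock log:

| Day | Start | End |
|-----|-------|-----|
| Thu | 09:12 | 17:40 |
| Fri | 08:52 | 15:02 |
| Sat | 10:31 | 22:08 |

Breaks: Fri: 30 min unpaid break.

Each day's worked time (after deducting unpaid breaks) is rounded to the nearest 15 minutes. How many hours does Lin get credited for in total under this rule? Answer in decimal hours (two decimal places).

25.75 hours

Thu: 09:12–17:40 = 8 h 28 min → rounds to 8 h 30 min
Fri: 08:52–15:02 = 6 h 10 min − 30 min = 5 h 40 min → rounds to 5 h 45 min
Sat: 10:31–22:08 = 11 h 37 min → rounds to 11 h 30 min
Total credited: 25 h 45 min.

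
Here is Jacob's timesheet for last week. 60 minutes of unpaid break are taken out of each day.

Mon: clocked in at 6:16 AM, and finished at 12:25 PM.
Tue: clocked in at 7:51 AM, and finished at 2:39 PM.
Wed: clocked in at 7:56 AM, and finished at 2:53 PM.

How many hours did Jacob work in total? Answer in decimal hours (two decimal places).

Mon: 6:16 AM–12:25 PM = 6 h 9 min; less 60 min break → 5 h 9 min
Tue: 7:51 AM–2:39 PM = 6 h 48 min; less 60 min break → 5 h 48 min
Wed: 7:56 AM–2:53 PM = 6 h 57 min; less 60 min break → 5 h 57 min
Total: 5 h 9 min + 5 h 48 min + 5 h 57 min = 16 h 54 min.

16.90 hours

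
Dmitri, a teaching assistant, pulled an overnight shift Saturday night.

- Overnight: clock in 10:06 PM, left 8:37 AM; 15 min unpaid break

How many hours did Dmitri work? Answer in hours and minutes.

Overnight: 10:06 PM → midnight = 1 h 54 min; midnight → 8:37 AM = 8 h 37 min; span 10 h 31 min; less 15 min break → 10 h 16 min

10 h 16 min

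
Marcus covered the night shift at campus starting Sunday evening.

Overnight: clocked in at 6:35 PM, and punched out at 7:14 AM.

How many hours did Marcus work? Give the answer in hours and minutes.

Overnight: 6:35 PM → midnight = 5 h 25 min; midnight → 7:14 AM = 7 h 14 min; span 12 h 39 min

12 h 39 min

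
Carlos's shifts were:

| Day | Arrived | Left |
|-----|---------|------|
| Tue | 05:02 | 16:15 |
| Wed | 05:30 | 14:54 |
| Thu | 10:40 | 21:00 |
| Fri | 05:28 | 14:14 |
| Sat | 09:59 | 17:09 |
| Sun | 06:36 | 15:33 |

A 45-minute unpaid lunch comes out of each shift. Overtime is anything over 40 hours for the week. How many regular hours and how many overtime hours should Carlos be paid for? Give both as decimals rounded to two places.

Tue: 05:02–16:15 = 11 h 13 min; less 45 min break → 10 h 28 min
Wed: 05:30–14:54 = 9 h 24 min; less 45 min break → 8 h 39 min
Thu: 10:40–21:00 = 10 h 20 min; less 45 min break → 9 h 35 min
Fri: 05:28–14:14 = 8 h 46 min; less 45 min break → 8 h 1 min
Sat: 09:59–17:09 = 7 h 10 min; less 45 min break → 6 h 25 min
Sun: 06:36–15:33 = 8 h 57 min; less 45 min break → 8 h 12 min
Total worked: 51 h 20 min = 51.33 h.
Threshold 40 h → overtime 11 h 20 min, regular 40 h 0 min.

Regular 40.00 hours, overtime 11.33 hours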